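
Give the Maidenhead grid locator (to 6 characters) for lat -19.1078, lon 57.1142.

LH80nv

Offset from 180°W / 90°S: lon 237.1142°, lat 70.8922°.
Field: lon ⌊237.1142/20⌋ = 11 → L; lat ⌊70.8922/10⌋ = 7 → H.
Square: lon ⌊17.1142/2⌋ = 8; lat ⌊0.8922/1⌋ = 0.
Subsquare: lon ⌊1.1142/0.0833333⌋ = 13 → n; lat ⌊0.8922/0.0416667⌋ = 21 → v.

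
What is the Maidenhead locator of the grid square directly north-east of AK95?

Longitude square 9; +1 → 10, wraps to 0, carry into field.
Longitude field A = 0; +1 → 1 = B.
Latitude square 5; +1 → 6.

BK06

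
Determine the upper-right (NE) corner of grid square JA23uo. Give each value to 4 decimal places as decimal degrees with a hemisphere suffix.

Field J=9, A=0: +9·20° lon, +0·10° lat → SW at lon 0°, lat -90°.
Square 2, 3: +2·2° lon, +3·1° lat → SW at lon 4°, lat -87°.
Subsquare u=20, o=14: +20·0.0833333° lon, +14·0.0416667° lat → SW at lon 5.66667°, lat -86.4167°.
Cell spans 0.0833333° lon × 0.0416667° lat. NE corner is SW corner plus one full cell.
latitude 86.3750° S, longitude 5.7500° E.

86.3750° S, 5.7500° E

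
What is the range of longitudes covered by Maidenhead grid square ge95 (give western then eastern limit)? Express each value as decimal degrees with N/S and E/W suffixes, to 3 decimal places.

Field G=6, E=4: +6·20° lon, +4·10° lat → SW at lon -60°, lat -50°.
Square 9, 5: +9·2° lon, +5·1° lat → SW at lon -42°, lat -45°.
Cell spans 2° lon × 1° lat.
west 42.000° W, east 40.000° W.

42.000° W, 40.000° W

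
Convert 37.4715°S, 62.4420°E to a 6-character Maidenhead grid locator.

Offset from 180°W / 90°S: lon 242.4420°, lat 52.5285°.
Field (20°×10°, letters A–R): lon ⌊242.4420/20⌋ = 12 → M; lat ⌊52.5285/10⌋ = 5 → F.
Square (2°×1°, digits 0–9): lon ⌊2.4420/2⌋ = 1; lat ⌊2.5285/1⌋ = 2.
Subsquare (5′×2.5′, letters a–x): lon ⌊0.4420/0.0833333⌋ = 5 → f; lat ⌊0.5285/0.0416667⌋ = 12 → m.

MF12fm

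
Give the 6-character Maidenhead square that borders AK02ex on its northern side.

Latitude subsquare x = 23; +1 → 24, wraps to 0 = a, carry into square.
Latitude square 2; +1 → 3.
The longitude characters are unchanged.

AK03ea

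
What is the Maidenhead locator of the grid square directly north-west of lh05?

KH96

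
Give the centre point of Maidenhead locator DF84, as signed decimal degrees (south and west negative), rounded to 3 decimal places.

-35.500, -103.000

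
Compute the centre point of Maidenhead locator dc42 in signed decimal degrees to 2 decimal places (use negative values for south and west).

Field D=3, C=2: +3·20° lon, +2·10° lat → SW at lon -120°, lat -70°.
Square 4, 2: +4·2° lon, +2·1° lat → SW at lon -112°, lat -68°.
Cell spans 2° lon × 1° lat. Centre is SW corner plus half of each.
latitude -67.50, longitude -111.00.

-67.50, -111.00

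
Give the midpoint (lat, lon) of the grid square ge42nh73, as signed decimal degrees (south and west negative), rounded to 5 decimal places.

Field G=6, E=4: +6·20° lon, +4·10° lat → SW at lon -60°, lat -50°.
Square 4, 2: +4·2° lon, +2·1° lat → SW at lon -52°, lat -48°.
Subsquare n=13, h=7: +13·0.0833333° lon, +7·0.0416667° lat → SW at lon -50.9167°, lat -47.7083°.
Extended square 7, 3: +7·0.00833333° lon, +3·0.00416667° lat → SW at lon -50.8583°, lat -47.6958°.
Cell spans 0.00833333° lon × 0.00416667° lat. Centre is SW corner plus half of each.
latitude -47.69375, longitude -50.85417.

-47.69375, -50.85417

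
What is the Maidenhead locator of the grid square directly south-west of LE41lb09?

LE41kb98

Longitude extended square 0; −1 → -1, wraps to 9, carry into subsquare.
Longitude subsquare l = 11; −1 → 10 = k.
Latitude extended square 9; −1 → 8.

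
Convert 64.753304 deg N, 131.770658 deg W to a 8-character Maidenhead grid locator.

CP44cs70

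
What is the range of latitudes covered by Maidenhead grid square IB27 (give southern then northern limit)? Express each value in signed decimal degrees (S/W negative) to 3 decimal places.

-73.000, -72.000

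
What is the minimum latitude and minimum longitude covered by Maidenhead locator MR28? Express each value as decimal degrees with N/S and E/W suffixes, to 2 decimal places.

88.00° N, 64.00° E

Field M=12, R=17: +12·20° lon, +17·10° lat → SW at lon 60°, lat 80°.
Square 2, 8: +2·2° lon, +8·1° lat → SW at lon 64°, lat 88°.
latitude 88.00° N, longitude 64.00° E.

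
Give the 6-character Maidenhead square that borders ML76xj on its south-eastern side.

Longitude subsquare x = 23; +1 → 24, wraps to 0 = a, carry into square.
Longitude square 7; +1 → 8.
Latitude subsquare j = 9; −1 → 8 = i.

ML86ai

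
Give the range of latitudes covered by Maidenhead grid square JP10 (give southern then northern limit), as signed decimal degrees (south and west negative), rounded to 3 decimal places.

60.000, 61.000

Field J=9, P=15: +9·20° lon, +15·10° lat → SW at lon 0°, lat 60°.
Square 1, 0: +1·2° lon, +0·1° lat → SW at lon 2°, lat 60°.
Cell spans 2° lon × 1° lat.
south 60.000, north 61.000.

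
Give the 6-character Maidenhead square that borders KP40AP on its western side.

KP30xp

Longitude subsquare a = 0; −1 → -1, wraps to 23 = x, carry into square.
Longitude square 4; −1 → 3.
The latitude characters are unchanged.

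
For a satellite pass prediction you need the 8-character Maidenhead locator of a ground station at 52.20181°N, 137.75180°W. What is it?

CO12ce98

Offset from 180°W / 90°S: lon 42.24820°, lat 142.20181°.
Field: lon ⌊42.24820/20⌋ = 2 → C; lat ⌊142.20181/10⌋ = 14 → O.
Square: lon ⌊2.24820/2⌋ = 1; lat ⌊2.20181/1⌋ = 2.
Subsquare: lon ⌊0.24820/0.0833333⌋ = 2 → c; lat ⌊0.20181/0.0416667⌋ = 4 → e.
Extended square: lon ⌊0.08153/0.00833333⌋ = 9; lat ⌊0.03514/0.00416667⌋ = 8.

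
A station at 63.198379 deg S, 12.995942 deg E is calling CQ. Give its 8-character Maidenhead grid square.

JC66lt92

Add 180° to longitude and 90° to latitude: 192.99594, 26.80162.
Field: lon ⌊192.99594/20⌋ = 9 → J; lat ⌊26.80162/10⌋ = 2 → C.
Square: lon ⌊12.99594/2⌋ = 6; lat ⌊6.80162/1⌋ = 6.
Subsquare: lon ⌊0.99594/0.0833333⌋ = 11 → l; lat ⌊0.80162/0.0416667⌋ = 19 → t.
Extended square: lon ⌊0.07928/0.00833333⌋ = 9; lat ⌊0.00995/0.00416667⌋ = 2.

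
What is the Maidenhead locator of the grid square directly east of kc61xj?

Longitude subsquare x = 23; +1 → 24, wraps to 0 = a, carry into square.
Longitude square 6; +1 → 7.
The latitude characters are unchanged.

KC71aj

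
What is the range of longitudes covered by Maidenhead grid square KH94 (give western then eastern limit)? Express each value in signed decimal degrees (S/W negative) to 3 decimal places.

Field K=10, H=7: +10·20° lon, +7·10° lat → SW at lon 20°, lat -20°.
Square 9, 4: +9·2° lon, +4·1° lat → SW at lon 38°, lat -16°.
Cell spans 2° lon × 1° lat.
west 38.000, east 40.000.

38.000, 40.000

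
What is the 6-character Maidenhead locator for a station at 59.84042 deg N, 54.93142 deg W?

GO29mu

Add 180° to longitude and 90° to latitude: 125.0686, 149.8404.
Field: lon ⌊125.0686/20⌋ = 6 → G; lat ⌊149.8404/10⌋ = 14 → O.
Square: lon ⌊5.0686/2⌋ = 2; lat ⌊9.8404/1⌋ = 9.
Subsquare: lon ⌊1.0686/0.0833333⌋ = 12 → m; lat ⌊0.8404/0.0416667⌋ = 20 → u.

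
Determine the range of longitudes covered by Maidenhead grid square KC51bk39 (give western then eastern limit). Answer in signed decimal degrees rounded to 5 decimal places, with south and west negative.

30.10833, 30.11667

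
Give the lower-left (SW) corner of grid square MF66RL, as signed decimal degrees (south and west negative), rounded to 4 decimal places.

-33.5417, 73.4167

Field M=12, F=5: +12·20° lon, +5·10° lat → SW at lon 60°, lat -40°.
Square 6, 6: +6·2° lon, +6·1° lat → SW at lon 72°, lat -34°.
Subsquare r=17, l=11: +17·0.0833333° lon, +11·0.0416667° lat → SW at lon 73.4167°, lat -33.5417°.
latitude -33.5417, longitude 73.4167.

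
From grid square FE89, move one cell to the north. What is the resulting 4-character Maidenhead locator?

FF80

Latitude square 9; +1 → 10, wraps to 0, carry into field.
Latitude field E = 4; +1 → 5 = F.
The longitude characters are unchanged.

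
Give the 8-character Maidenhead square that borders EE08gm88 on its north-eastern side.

Longitude extended square 8; +1 → 9.
Latitude extended square 8; +1 → 9.

EE08gm99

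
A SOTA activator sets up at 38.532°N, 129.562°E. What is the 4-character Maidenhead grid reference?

PM48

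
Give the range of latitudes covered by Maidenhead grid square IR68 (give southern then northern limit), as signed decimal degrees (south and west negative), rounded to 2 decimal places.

88.00, 89.00

Field I=8, R=17: +8·20° lon, +17·10° lat → SW at lon -20°, lat 80°.
Square 6, 8: +6·2° lon, +8·1° lat → SW at lon -8°, lat 88°.
Cell spans 2° lon × 1° lat.
south 88.00, north 89.00.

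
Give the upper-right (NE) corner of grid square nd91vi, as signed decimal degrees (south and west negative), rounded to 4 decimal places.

-58.6250, 99.8333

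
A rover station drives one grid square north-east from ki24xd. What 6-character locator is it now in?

Longitude subsquare x = 23; +1 → 24, wraps to 0 = a, carry into square.
Longitude square 2; +1 → 3.
Latitude subsquare d = 3; +1 → 4 = e.

KI34ae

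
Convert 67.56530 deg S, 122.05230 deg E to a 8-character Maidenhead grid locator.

PC12ak64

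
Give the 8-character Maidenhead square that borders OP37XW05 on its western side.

Longitude extended square 0; −1 → -1, wraps to 9, carry into subsquare.
Longitude subsquare x = 23; −1 → 22 = w.
The latitude characters are unchanged.

OP37ww95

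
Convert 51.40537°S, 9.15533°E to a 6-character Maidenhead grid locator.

JD48no

Offset from 180°W / 90°S: lon 189.1553°, lat 38.5946°.
Field: lon ⌊189.1553/20⌋ = 9 → J; lat ⌊38.5946/10⌋ = 3 → D.
Square: lon ⌊9.1553/2⌋ = 4; lat ⌊8.5946/1⌋ = 8.
Subsquare: lon ⌊1.1553/0.0833333⌋ = 13 → n; lat ⌊0.5946/0.0416667⌋ = 14 → o.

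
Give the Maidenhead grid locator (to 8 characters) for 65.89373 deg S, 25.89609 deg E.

KC24wc75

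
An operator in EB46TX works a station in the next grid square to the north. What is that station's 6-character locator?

Latitude subsquare x = 23; +1 → 24, wraps to 0 = a, carry into square.
Latitude square 6; +1 → 7.
The longitude characters are unchanged.

EB47ta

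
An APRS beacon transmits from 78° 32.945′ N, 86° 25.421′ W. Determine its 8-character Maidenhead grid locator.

Offset from 180°W / 90°S: lon 93.57632°, lat 168.54908°.
Field: 93.57632/20 → 4 → E, 168.54908/10 → 16 → Q; chars EQ.
Square: 13.57632/2 → 6, 8.54908/1 → 8; chars 68.
Subsquare: 1.57632/0.0833333 → 18 → s, 0.54908/0.0416667 → 13 → n; chars sn.
Extended square: 0.07632/0.00833333 → 9, 0.00742/0.00416667 → 1; chars 91.

EQ68sn91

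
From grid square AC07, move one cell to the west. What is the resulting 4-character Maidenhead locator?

RC97

Longitude square 0; −1 → -1, wraps to 9, carry into field.
Longitude field A = 0; −1 → -1, wraps to 17 = R, wrapping around the antimeridian.
The latitude characters are unchanged.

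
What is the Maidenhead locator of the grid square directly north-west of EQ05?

DQ96

Longitude square 0; −1 → -1, wraps to 9, carry into field.
Longitude field E = 4; −1 → 3 = D.
Latitude square 5; +1 → 6.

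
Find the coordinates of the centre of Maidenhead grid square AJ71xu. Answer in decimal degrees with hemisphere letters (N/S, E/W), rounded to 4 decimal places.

1.8542° N, 164.0417° W

Field A=0, J=9: +0·20° lon, +9·10° lat → SW at lon -180°, lat 0°.
Square 7, 1: +7·2° lon, +1·1° lat → SW at lon -166°, lat 1°.
Subsquare x=23, u=20: +23·0.0833333° lon, +20·0.0416667° lat → SW at lon -164.083°, lat 1.83333°.
Cell spans 0.0833333° lon × 0.0416667° lat. Centre is SW corner plus half of each.
latitude 1.8542° N, longitude 164.0417° W.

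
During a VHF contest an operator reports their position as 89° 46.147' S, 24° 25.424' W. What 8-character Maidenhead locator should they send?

Offset from 180°W / 90°S: lon 155.57627°, lat 0.23088°.
Field: lon ⌊155.57627/20⌋ = 7 → H; lat ⌊0.23088/10⌋ = 0 → A.
Square: lon ⌊15.57627/2⌋ = 7; lat ⌊0.23088/1⌋ = 0.
Subsquare: lon ⌊1.57627/0.0833333⌋ = 18 → s; lat ⌊0.23088/0.0416667⌋ = 5 → f.
Extended square: lon ⌊0.07627/0.00833333⌋ = 9; lat ⌊0.02255/0.00416667⌋ = 5.

HA70sf95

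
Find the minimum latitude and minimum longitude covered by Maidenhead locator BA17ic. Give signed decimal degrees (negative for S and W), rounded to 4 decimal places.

-82.9167, -157.3333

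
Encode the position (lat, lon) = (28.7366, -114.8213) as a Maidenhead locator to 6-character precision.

DL28or

Offset from 180°W / 90°S: lon 65.1787°, lat 118.7366°.
Field (20°×10°, letters A–R): lon ⌊65.1787/20⌋ = 3 → D; lat ⌊118.7366/10⌋ = 11 → L.
Square (2°×1°, digits 0–9): lon ⌊5.1787/2⌋ = 2; lat ⌊8.7366/1⌋ = 8.
Subsquare (5′×2.5′, letters a–x): lon ⌊1.1787/0.0833333⌋ = 14 → o; lat ⌊0.7366/0.0416667⌋ = 17 → r.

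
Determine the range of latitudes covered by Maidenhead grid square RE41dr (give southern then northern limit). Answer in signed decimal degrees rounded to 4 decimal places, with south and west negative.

Field R=17, E=4: +17·20° lon, +4·10° lat → SW at lon 160°, lat -50°.
Square 4, 1: +4·2° lon, +1·1° lat → SW at lon 168°, lat -49°.
Subsquare d=3, r=17: +3·0.0833333° lon, +17·0.0416667° lat → SW at lon 168.25°, lat -48.2917°.
Cell spans 0.0833333° lon × 0.0416667° lat.
south -48.2917, north -48.2500.

-48.2917, -48.2500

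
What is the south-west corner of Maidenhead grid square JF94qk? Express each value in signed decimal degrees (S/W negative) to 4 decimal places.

Field J=9, F=5: +9·20° lon, +5·10° lat → SW at lon 0°, lat -40°.
Square 9, 4: +9·2° lon, +4·1° lat → SW at lon 18°, lat -36°.
Subsquare q=16, k=10: +16·0.0833333° lon, +10·0.0416667° lat → SW at lon 19.3333°, lat -35.5833°.
latitude -35.5833, longitude 19.3333.

-35.5833, 19.3333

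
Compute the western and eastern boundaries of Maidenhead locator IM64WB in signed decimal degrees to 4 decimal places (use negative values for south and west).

-6.1667, -6.0833

Field I=8, M=12: +8·20° lon, +12·10° lat → SW at lon -20°, lat 30°.
Square 6, 4: +6·2° lon, +4·1° lat → SW at lon -8°, lat 34°.
Subsquare w=22, b=1: +22·0.0833333° lon, +1·0.0416667° lat → SW at lon -6.16667°, lat 34.0417°.
Cell spans 0.0833333° lon × 0.0416667° lat.
west -6.1667, east -6.0833.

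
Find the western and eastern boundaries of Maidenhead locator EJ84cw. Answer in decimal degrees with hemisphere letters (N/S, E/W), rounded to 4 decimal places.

Field E=4, J=9: +4·20° lon, +9·10° lat → SW at lon -100°, lat 0°.
Square 8, 4: +8·2° lon, +4·1° lat → SW at lon -84°, lat 4°.
Subsquare c=2, w=22: +2·0.0833333° lon, +22·0.0416667° lat → SW at lon -83.8333°, lat 4.91667°.
Cell spans 0.0833333° lon × 0.0416667° lat.
west 83.8333° W, east 83.7500° W.

83.8333° W, 83.7500° W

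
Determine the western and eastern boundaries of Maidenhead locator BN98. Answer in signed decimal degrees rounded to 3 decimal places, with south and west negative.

-142.000, -140.000

Field B=1, N=13: +1·20° lon, +13·10° lat → SW at lon -160°, lat 40°.
Square 9, 8: +9·2° lon, +8·1° lat → SW at lon -142°, lat 48°.
Cell spans 2° lon × 1° lat.
west -142.000, east -140.000.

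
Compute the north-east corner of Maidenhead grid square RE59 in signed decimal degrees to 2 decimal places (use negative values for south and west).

Field R=17, E=4: +17·20° lon, +4·10° lat → SW at lon 160°, lat -50°.
Square 5, 9: +5·2° lon, +9·1° lat → SW at lon 170°, lat -41°.
Cell spans 2° lon × 1° lat. NE corner is SW corner plus one full cell.
latitude -40.00, longitude 172.00.

-40.00, 172.00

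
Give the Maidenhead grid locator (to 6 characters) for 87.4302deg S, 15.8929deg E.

JA72wn

Shift to the Maidenhead origin (180°W, 90°S): lon 195.8929, lat 2.5698.
Field (20°×10°, letters A–R): lon ⌊195.8929/20⌋ = 9 → J; lat ⌊2.5698/10⌋ = 0 → A.
Square (2°×1°, digits 0–9): lon ⌊15.8929/2⌋ = 7; lat ⌊2.5698/1⌋ = 2.
Subsquare (5′×2.5′, letters a–x): lon ⌊1.8929/0.0833333⌋ = 22 → w; lat ⌊0.5698/0.0416667⌋ = 13 → n.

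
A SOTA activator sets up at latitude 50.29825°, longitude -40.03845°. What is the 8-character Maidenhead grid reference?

GO90xh51

Add 180° to longitude and 90° to latitude: 139.96155, 140.29825.
Field (20°×10°, letters A–R): 139.96155/20 → 6 → G, 140.29825/10 → 14 → O; chars GO.
Square (2°×1°, digits 0–9): 19.96155/2 → 9, 0.29825/1 → 0; chars 90.
Subsquare (5′×2.5′, letters a–x): 1.96155/0.0833333 → 23 → x, 0.29825/0.0416667 → 7 → h; chars xh.
Extended square (30″×15″, digits 0–9): 0.04488/0.00833333 → 5, 0.00658/0.00416667 → 1; chars 51.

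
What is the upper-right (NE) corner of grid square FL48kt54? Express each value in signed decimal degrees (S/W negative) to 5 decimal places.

Field F=5, L=11: +5·20° lon, +11·10° lat → SW at lon -80°, lat 20°.
Square 4, 8: +4·2° lon, +8·1° lat → SW at lon -72°, lat 28°.
Subsquare k=10, t=19: +10·0.0833333° lon, +19·0.0416667° lat → SW at lon -71.1667°, lat 28.7917°.
Extended square 5, 4: +5·0.00833333° lon, +4·0.00416667° lat → SW at lon -71.125°, lat 28.8083°.
Cell spans 0.00833333° lon × 0.00416667° lat. NE corner is SW corner plus one full cell.
latitude 28.81250, longitude -71.11667.

28.81250, -71.11667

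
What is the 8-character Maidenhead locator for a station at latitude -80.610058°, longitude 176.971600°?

RA89lj63

Shift to the Maidenhead origin (180°W, 90°S): lon 356.97160, lat 9.38994.
Field: lon ⌊356.97160/20⌋ = 17 → R; lat ⌊9.38994/10⌋ = 0 → A.
Square: lon ⌊16.97160/2⌋ = 8; lat ⌊9.38994/1⌋ = 9.
Subsquare: lon ⌊0.97160/0.0833333⌋ = 11 → l; lat ⌊0.38994/0.0416667⌋ = 9 → j.
Extended square: lon ⌊0.05493/0.00833333⌋ = 6; lat ⌊0.01494/0.00416667⌋ = 3.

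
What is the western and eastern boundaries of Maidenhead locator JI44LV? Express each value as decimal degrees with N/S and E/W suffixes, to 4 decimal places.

Field J=9, I=8: +9·20° lon, +8·10° lat → SW at lon 0°, lat -10°.
Square 4, 4: +4·2° lon, +4·1° lat → SW at lon 8°, lat -6°.
Subsquare l=11, v=21: +11·0.0833333° lon, +21·0.0416667° lat → SW at lon 8.91667°, lat -5.125°.
Cell spans 0.0833333° lon × 0.0416667° lat.
west 8.9167° E, east 9.0000° E.

8.9167° E, 9.0000° E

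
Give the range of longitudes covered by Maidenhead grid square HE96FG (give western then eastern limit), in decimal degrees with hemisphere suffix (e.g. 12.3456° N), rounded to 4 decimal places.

21.5833° W, 21.5000° W

Field H=7, E=4: +7·20° lon, +4·10° lat → SW at lon -40°, lat -50°.
Square 9, 6: +9·2° lon, +6·1° lat → SW at lon -22°, lat -44°.
Subsquare f=5, g=6: +5·0.0833333° lon, +6·0.0416667° lat → SW at lon -21.5833°, lat -43.75°.
Cell spans 0.0833333° lon × 0.0416667° lat.
west 21.5833° W, east 21.5000° W.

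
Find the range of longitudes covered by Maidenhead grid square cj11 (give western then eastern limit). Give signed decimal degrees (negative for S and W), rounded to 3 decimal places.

Field C=2, J=9: +2·20° lon, +9·10° lat → SW at lon -140°, lat 0°.
Square 1, 1: +1·2° lon, +1·1° lat → SW at lon -138°, lat 1°.
Cell spans 2° lon × 1° lat.
west -138.000, east -136.000.

-138.000, -136.000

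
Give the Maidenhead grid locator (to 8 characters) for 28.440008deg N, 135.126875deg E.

Offset from 180°W / 90°S: lon 315.12688°, lat 118.44001°.
Field: lon ⌊315.12688/20⌋ = 15 → P; lat ⌊118.44001/10⌋ = 11 → L.
Square: lon ⌊15.12688/2⌋ = 7; lat ⌊8.44001/1⌋ = 8.
Subsquare: lon ⌊1.12688/0.0833333⌋ = 13 → n; lat ⌊0.44001/0.0416667⌋ = 10 → k.
Extended square: lon ⌊0.04354/0.00833333⌋ = 5; lat ⌊0.02334/0.00416667⌋ = 5.

PL78nk55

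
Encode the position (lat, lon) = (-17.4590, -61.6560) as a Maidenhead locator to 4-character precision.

FH92

Offset from 180°W / 90°S: lon 118.34°, lat 72.54°.
Field: 118.34/20 → 5 → F, 72.54/10 → 7 → H; chars FH.
Square: 18.34/2 → 9, 2.54/1 → 2; chars 92.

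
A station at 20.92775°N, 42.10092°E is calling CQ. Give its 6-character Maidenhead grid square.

Add 180° to longitude and 90° to latitude: 222.1009, 110.9278.
Field: 222.1009/20 → 11 → L, 110.9278/10 → 11 → L; chars LL.
Square: 2.1009/2 → 1, 0.9278/1 → 0; chars 10.
Subsquare: 0.1009/0.0833333 → 1 → b, 0.9278/0.0416667 → 22 → w; chars bw.

LL10bw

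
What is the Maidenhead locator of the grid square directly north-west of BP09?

Longitude square 0; −1 → -1, wraps to 9, carry into field.
Longitude field B = 1; −1 → 0 = A.
Latitude square 9; +1 → 10, wraps to 0, carry into field.
Latitude field P = 15; +1 → 16 = Q.

AQ90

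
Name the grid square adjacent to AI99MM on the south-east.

AI99nl

Longitude subsquare m = 12; +1 → 13 = n.
Latitude subsquare m = 12; −1 → 11 = l.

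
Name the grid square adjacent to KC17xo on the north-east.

Longitude subsquare x = 23; +1 → 24, wraps to 0 = a, carry into square.
Longitude square 1; +1 → 2.
Latitude subsquare o = 14; +1 → 15 = p.

KC27ap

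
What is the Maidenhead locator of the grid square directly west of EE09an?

Longitude subsquare a = 0; −1 → -1, wraps to 23 = x, carry into square.
Longitude square 0; −1 → -1, wraps to 9, carry into field.
Longitude field E = 4; −1 → 3 = D.
The latitude characters are unchanged.

DE99xn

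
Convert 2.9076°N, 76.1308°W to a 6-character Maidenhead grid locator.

FJ12wv

Add 180° to longitude and 90° to latitude: 103.8692, 92.9076.
Field: 103.8692/20 → 5 → F, 92.9076/10 → 9 → J; chars FJ.
Square: 3.8692/2 → 1, 2.9076/1 → 2; chars 12.
Subsquare: 1.8692/0.0833333 → 22 → w, 0.9076/0.0416667 → 21 → v; chars wv.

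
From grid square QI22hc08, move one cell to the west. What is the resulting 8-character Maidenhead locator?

Longitude extended square 0; −1 → -1, wraps to 9, carry into subsquare.
Longitude subsquare h = 7; −1 → 6 = g.
The latitude characters are unchanged.

QI22gc98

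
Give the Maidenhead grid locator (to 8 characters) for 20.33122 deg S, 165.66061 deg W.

AG79eq00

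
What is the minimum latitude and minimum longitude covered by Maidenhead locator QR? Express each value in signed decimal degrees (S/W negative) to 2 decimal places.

80.00, 140.00

Field Q=16, R=17: +16·20° lon, +17·10° lat → SW at lon 140°, lat 80°.
latitude 80.00, longitude 140.00.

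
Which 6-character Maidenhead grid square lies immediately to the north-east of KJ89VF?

Longitude subsquare v = 21; +1 → 22 = w.
Latitude subsquare f = 5; +1 → 6 = g.

KJ89wg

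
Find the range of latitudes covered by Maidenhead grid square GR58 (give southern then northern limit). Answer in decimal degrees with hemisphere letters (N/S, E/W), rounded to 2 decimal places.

88.00° N, 89.00° N

Field G=6, R=17: +6·20° lon, +17·10° lat → SW at lon -60°, lat 80°.
Square 5, 8: +5·2° lon, +8·1° lat → SW at lon -50°, lat 88°.
Cell spans 2° lon × 1° lat.
south 88.00° N, north 89.00° N.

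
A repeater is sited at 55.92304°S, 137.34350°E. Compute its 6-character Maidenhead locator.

PD84qb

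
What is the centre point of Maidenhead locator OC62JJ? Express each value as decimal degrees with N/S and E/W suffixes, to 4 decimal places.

Field O=14, C=2: +14·20° lon, +2·10° lat → SW at lon 100°, lat -70°.
Square 6, 2: +6·2° lon, +2·1° lat → SW at lon 112°, lat -68°.
Subsquare j=9, j=9: +9·0.0833333° lon, +9·0.0416667° lat → SW at lon 112.75°, lat -67.625°.
Cell spans 0.0833333° lon × 0.0416667° lat. Centre is SW corner plus half of each.
latitude 67.6042° S, longitude 112.7917° E.

67.6042° S, 112.7917° E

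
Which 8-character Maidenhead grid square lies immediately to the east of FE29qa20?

Longitude extended square 2; +1 → 3.
The latitude characters are unchanged.

FE29qa30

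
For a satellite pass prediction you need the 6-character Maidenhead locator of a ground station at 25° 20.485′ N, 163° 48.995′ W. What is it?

AL85ci

Offset from 180°W / 90°S: lon 16.1834°, lat 115.3414°.
Field: lon ⌊16.1834/20⌋ = 0 → A; lat ⌊115.3414/10⌋ = 11 → L.
Square: lon ⌊16.1834/2⌋ = 8; lat ⌊5.3414/1⌋ = 5.
Subsquare: lon ⌊0.1834/0.0833333⌋ = 2 → c; lat ⌊0.3414/0.0416667⌋ = 8 → i.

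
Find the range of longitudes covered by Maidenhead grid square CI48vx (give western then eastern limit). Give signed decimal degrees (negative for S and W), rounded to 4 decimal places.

Field C=2, I=8: +2·20° lon, +8·10° lat → SW at lon -140°, lat -10°.
Square 4, 8: +4·2° lon, +8·1° lat → SW at lon -132°, lat -2°.
Subsquare v=21, x=23: +21·0.0833333° lon, +23·0.0416667° lat → SW at lon -130.25°, lat -1.04167°.
Cell spans 0.0833333° lon × 0.0416667° lat.
west -130.2500, east -130.1667.

-130.2500, -130.1667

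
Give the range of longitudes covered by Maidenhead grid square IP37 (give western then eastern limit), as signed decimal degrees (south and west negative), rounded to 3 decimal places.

Field I=8, P=15: +8·20° lon, +15·10° lat → SW at lon -20°, lat 60°.
Square 3, 7: +3·2° lon, +7·1° lat → SW at lon -14°, lat 67°.
Cell spans 2° lon × 1° lat.
west -14.000, east -12.000.

-14.000, -12.000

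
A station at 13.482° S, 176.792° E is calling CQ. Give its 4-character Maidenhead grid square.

RH86

Shift to the Maidenhead origin (180°W, 90°S): lon 356.79, lat 76.52.
Field (20°×10°, letters A–R): lon ⌊356.79/20⌋ = 17 → R; lat ⌊76.52/10⌋ = 7 → H.
Square (2°×1°, digits 0–9): lon ⌊16.79/2⌋ = 8; lat ⌊6.52/1⌋ = 6.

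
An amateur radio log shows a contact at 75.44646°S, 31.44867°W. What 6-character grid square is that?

HB44gn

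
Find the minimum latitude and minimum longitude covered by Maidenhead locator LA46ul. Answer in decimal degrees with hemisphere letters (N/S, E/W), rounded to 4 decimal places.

Field L=11, A=0: +11·20° lon, +0·10° lat → SW at lon 40°, lat -90°.
Square 4, 6: +4·2° lon, +6·1° lat → SW at lon 48°, lat -84°.
Subsquare u=20, l=11: +20·0.0833333° lon, +11·0.0416667° lat → SW at lon 49.6667°, lat -83.5417°.
latitude 83.5417° S, longitude 49.6667° E.

83.5417° S, 49.6667° E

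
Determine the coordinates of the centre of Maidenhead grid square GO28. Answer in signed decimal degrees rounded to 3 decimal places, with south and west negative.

58.500, -55.000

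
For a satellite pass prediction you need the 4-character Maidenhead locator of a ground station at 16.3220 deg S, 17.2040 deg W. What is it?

IH13

Shift to the Maidenhead origin (180°W, 90°S): lon 162.80, lat 73.68.
Field: lon ⌊162.80/20⌋ = 8 → I; lat ⌊73.68/10⌋ = 7 → H.
Square: lon ⌊2.80/2⌋ = 1; lat ⌊3.68/1⌋ = 3.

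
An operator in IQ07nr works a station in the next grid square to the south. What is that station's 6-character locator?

IQ07nq

Latitude subsquare r = 17; −1 → 16 = q.
The longitude characters are unchanged.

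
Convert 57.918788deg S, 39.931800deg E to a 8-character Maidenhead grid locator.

KD92xb19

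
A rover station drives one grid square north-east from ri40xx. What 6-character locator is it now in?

RI51aa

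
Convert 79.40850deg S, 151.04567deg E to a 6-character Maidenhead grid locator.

Offset from 180°W / 90°S: lon 331.0457°, lat 10.5915°.
Field (20°×10°, letters A–R): lon ⌊331.0457/20⌋ = 16 → Q; lat ⌊10.5915/10⌋ = 1 → B.
Square (2°×1°, digits 0–9): lon ⌊11.0457/2⌋ = 5; lat ⌊0.5915/1⌋ = 0.
Subsquare (5′×2.5′, letters a–x): lon ⌊1.0457/0.0833333⌋ = 12 → m; lat ⌊0.5915/0.0416667⌋ = 14 → o.

QB50mo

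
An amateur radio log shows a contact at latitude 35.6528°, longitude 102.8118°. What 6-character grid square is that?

Add 180° to longitude and 90° to latitude: 282.8118, 125.6528.
Field: 282.8118/20 → 14 → O, 125.6528/10 → 12 → M; chars OM.
Square: 2.8118/2 → 1, 5.6528/1 → 5; chars 15.
Subsquare: 0.8118/0.0833333 → 9 → j, 0.6528/0.0416667 → 15 → p; chars jp.

OM15jp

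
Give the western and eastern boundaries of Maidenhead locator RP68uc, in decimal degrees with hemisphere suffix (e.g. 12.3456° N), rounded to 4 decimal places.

Field R=17, P=15: +17·20° lon, +15·10° lat → SW at lon 160°, lat 60°.
Square 6, 8: +6·2° lon, +8·1° lat → SW at lon 172°, lat 68°.
Subsquare u=20, c=2: +20·0.0833333° lon, +2·0.0416667° lat → SW at lon 173.667°, lat 68.0833°.
Cell spans 0.0833333° lon × 0.0416667° lat.
west 173.6667° E, east 173.7500° E.

173.6667° E, 173.7500° E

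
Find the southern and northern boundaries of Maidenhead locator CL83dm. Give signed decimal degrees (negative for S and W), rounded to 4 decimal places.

Field C=2, L=11: +2·20° lon, +11·10° lat → SW at lon -140°, lat 20°.
Square 8, 3: +8·2° lon, +3·1° lat → SW at lon -124°, lat 23°.
Subsquare d=3, m=12: +3·0.0833333° lon, +12·0.0416667° lat → SW at lon -123.75°, lat 23.5°.
Cell spans 0.0833333° lon × 0.0416667° lat.
south 23.5000, north 23.5417.

23.5000, 23.5417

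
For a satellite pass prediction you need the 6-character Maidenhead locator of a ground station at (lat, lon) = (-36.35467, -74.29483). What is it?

Offset from 180°W / 90°S: lon 105.7052°, lat 53.6453°.
Field: 105.7052/20 → 5 → F, 53.6453/10 → 5 → F; chars FF.
Square: 5.7052/2 → 2, 3.6453/1 → 3; chars 23.
Subsquare: 1.7052/0.0833333 → 20 → u, 0.6453/0.0416667 → 15 → p; chars up.

FF23up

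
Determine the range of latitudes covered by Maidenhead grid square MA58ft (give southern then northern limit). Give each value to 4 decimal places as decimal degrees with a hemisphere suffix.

81.2083° S, 81.1667° S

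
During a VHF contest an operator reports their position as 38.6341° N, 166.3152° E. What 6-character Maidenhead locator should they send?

RM38dp

Offset from 180°W / 90°S: lon 346.3152°, lat 128.6341°.
Field: 346.3152/20 → 17 → R, 128.6341/10 → 12 → M; chars RM.
Square: 6.3152/2 → 3, 8.6341/1 → 8; chars 38.
Subsquare: 0.3152/0.0833333 → 3 → d, 0.6341/0.0416667 → 15 → p; chars dp.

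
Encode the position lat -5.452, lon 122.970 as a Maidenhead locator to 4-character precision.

PI14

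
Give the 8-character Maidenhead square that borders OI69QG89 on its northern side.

Latitude extended square 9; +1 → 10, wraps to 0, carry into subsquare.
Latitude subsquare g = 6; +1 → 7 = h.
The longitude characters are unchanged.

OI69qh80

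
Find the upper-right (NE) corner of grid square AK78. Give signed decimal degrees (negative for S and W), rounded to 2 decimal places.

19.00, -164.00

Field A=0, K=10: +0·20° lon, +10·10° lat → SW at lon -180°, lat 10°.
Square 7, 8: +7·2° lon, +8·1° lat → SW at lon -166°, lat 18°.
Cell spans 2° lon × 1° lat. NE corner is SW corner plus one full cell.
latitude 19.00, longitude -164.00.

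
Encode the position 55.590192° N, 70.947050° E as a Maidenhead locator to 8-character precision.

MO55lo31

Offset from 180°W / 90°S: lon 250.94705°, lat 145.59019°.
Field: 250.94705/20 → 12 → M, 145.59019/10 → 14 → O; chars MO.
Square: 10.94705/2 → 5, 5.59019/1 → 5; chars 55.
Subsquare: 0.94705/0.0833333 → 11 → l, 0.59019/0.0416667 → 14 → o; chars lo.
Extended square: 0.03038/0.00833333 → 3, 0.00686/0.00416667 → 1; chars 31.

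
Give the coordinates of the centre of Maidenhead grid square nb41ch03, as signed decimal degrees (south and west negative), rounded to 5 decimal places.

Field N=13, B=1: +13·20° lon, +1·10° lat → SW at lon 80°, lat -80°.
Square 4, 1: +4·2° lon, +1·1° lat → SW at lon 88°, lat -79°.
Subsquare c=2, h=7: +2·0.0833333° lon, +7·0.0416667° lat → SW at lon 88.1667°, lat -78.7083°.
Extended square 0, 3: +0·0.00833333° lon, +3·0.00416667° lat → SW at lon 88.1667°, lat -78.6958°.
Cell spans 0.00833333° lon × 0.00416667° lat. Centre is SW corner plus half of each.
latitude -78.69375, longitude 88.17083.

-78.69375, 88.17083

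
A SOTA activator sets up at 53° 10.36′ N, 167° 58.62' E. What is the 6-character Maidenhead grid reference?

RO33xe

Shift to the Maidenhead origin (180°W, 90°S): lon 347.9770, lat 143.1727.
Field: 347.9770/20 → 17 → R, 143.1727/10 → 14 → O; chars RO.
Square: 7.9770/2 → 3, 3.1727/1 → 3; chars 33.
Subsquare: 1.9770/0.0833333 → 23 → x, 0.1727/0.0416667 → 4 → e; chars xe.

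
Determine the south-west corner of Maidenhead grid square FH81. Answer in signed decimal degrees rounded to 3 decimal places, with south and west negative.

Field F=5, H=7: +5·20° lon, +7·10° lat → SW at lon -80°, lat -20°.
Square 8, 1: +8·2° lon, +1·1° lat → SW at lon -64°, lat -19°.
latitude -19.000, longitude -64.000.

-19.000, -64.000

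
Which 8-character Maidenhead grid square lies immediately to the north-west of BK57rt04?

Longitude extended square 0; −1 → -1, wraps to 9, carry into subsquare.
Longitude subsquare r = 17; −1 → 16 = q.
Latitude extended square 4; +1 → 5.

BK57qt95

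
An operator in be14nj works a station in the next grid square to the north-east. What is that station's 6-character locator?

Longitude subsquare n = 13; +1 → 14 = o.
Latitude subsquare j = 9; +1 → 10 = k.

BE14ok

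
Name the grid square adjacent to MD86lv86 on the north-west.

MD86lv77

Longitude extended square 8; −1 → 7.
Latitude extended square 6; +1 → 7.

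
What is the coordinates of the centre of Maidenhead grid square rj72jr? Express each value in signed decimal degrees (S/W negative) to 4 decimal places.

2.7292, 174.7917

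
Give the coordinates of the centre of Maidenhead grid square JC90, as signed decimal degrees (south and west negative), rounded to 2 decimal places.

-69.50, 19.00

Field J=9, C=2: +9·20° lon, +2·10° lat → SW at lon 0°, lat -70°.
Square 9, 0: +9·2° lon, +0·1° lat → SW at lon 18°, lat -70°.
Cell spans 2° lon × 1° lat. Centre is SW corner plus half of each.
latitude -69.50, longitude 19.00.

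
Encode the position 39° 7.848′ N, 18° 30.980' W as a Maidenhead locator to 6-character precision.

Offset from 180°W / 90°S: lon 161.4837°, lat 129.1308°.
Field: 161.4837/20 → 8 → I, 129.1308/10 → 12 → M; chars IM.
Square: 1.4837/2 → 0, 9.1308/1 → 9; chars 09.
Subsquare: 1.4837/0.0833333 → 17 → r, 0.1308/0.0416667 → 3 → d; chars rd.

IM09rd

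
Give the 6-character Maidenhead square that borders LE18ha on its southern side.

Latitude subsquare a = 0; −1 → -1, wraps to 23 = x, carry into square.
Latitude square 8; −1 → 7.
The longitude characters are unchanged.

LE17hx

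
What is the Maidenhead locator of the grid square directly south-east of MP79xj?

MP89ai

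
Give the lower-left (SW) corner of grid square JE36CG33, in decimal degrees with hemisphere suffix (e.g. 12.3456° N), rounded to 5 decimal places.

Field J=9, E=4: +9·20° lon, +4·10° lat → SW at lon 0°, lat -50°.
Square 3, 6: +3·2° lon, +6·1° lat → SW at lon 6°, lat -44°.
Subsquare c=2, g=6: +2·0.0833333° lon, +6·0.0416667° lat → SW at lon 6.16667°, lat -43.75°.
Extended square 3, 3: +3·0.00833333° lon, +3·0.00416667° lat → SW at lon 6.19167°, lat -43.7375°.
latitude 43.73750° S, longitude 6.19167° E.

43.73750° S, 6.19167° E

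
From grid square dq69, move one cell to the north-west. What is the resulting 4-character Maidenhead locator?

DR50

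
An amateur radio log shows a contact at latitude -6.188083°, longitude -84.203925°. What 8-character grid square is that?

Offset from 180°W / 90°S: lon 95.79608°, lat 83.81192°.
Field: lon ⌊95.79608/20⌋ = 4 → E; lat ⌊83.81192/10⌋ = 8 → I.
Square: lon ⌊15.79608/2⌋ = 7; lat ⌊3.81192/1⌋ = 3.
Subsquare: lon ⌊1.79608/0.0833333⌋ = 21 → v; lat ⌊0.81192/0.0416667⌋ = 19 → t.
Extended square: lon ⌊0.04608/0.00833333⌋ = 5; lat ⌊0.02025/0.00416667⌋ = 4.

EI73vt54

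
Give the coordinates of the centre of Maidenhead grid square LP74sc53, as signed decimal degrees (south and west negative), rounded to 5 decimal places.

Field L=11, P=15: +11·20° lon, +15·10° lat → SW at lon 40°, lat 60°.
Square 7, 4: +7·2° lon, +4·1° lat → SW at lon 54°, lat 64°.
Subsquare s=18, c=2: +18·0.0833333° lon, +2·0.0416667° lat → SW at lon 55.5°, lat 64.0833°.
Extended square 5, 3: +5·0.00833333° lon, +3·0.00416667° lat → SW at lon 55.5417°, lat 64.0958°.
Cell spans 0.00833333° lon × 0.00416667° lat. Centre is SW corner plus half of each.
latitude 64.09792, longitude 55.54583.

64.09792, 55.54583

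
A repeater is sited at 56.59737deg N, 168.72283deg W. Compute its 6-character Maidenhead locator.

Offset from 180°W / 90°S: lon 11.2772°, lat 146.5974°.
Field: 11.2772/20 → 0 → A, 146.5974/10 → 14 → O; chars AO.
Square: 11.2772/2 → 5, 6.5974/1 → 6; chars 56.
Subsquare: 1.2772/0.0833333 → 15 → p, 0.5974/0.0416667 → 14 → o; chars po.

AO56po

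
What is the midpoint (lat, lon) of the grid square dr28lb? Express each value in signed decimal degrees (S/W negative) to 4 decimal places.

88.0625, -115.0417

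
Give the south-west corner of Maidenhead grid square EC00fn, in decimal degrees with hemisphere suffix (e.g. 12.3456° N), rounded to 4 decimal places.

Field E=4, C=2: +4·20° lon, +2·10° lat → SW at lon -100°, lat -70°.
Square 0, 0: +0·2° lon, +0·1° lat → SW at lon -100°, lat -70°.
Subsquare f=5, n=13: +5·0.0833333° lon, +13·0.0416667° lat → SW at lon -99.5833°, lat -69.4583°.
latitude 69.4583° S, longitude 99.5833° W.

69.4583° S, 99.5833° W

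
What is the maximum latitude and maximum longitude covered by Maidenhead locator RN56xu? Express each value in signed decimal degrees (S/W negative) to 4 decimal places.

Field R=17, N=13: +17·20° lon, +13·10° lat → SW at lon 160°, lat 40°.
Square 5, 6: +5·2° lon, +6·1° lat → SW at lon 170°, lat 46°.
Subsquare x=23, u=20: +23·0.0833333° lon, +20·0.0416667° lat → SW at lon 171.917°, lat 46.8333°.
Cell spans 0.0833333° lon × 0.0416667° lat. NE corner is SW corner plus one full cell.
latitude 46.8750, longitude 172.0000.

46.8750, 172.0000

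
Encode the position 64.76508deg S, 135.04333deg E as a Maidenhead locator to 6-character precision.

PC75mf

Add 180° to longitude and 90° to latitude: 315.0433, 25.2349.
Field: 315.0433/20 → 15 → P, 25.2349/10 → 2 → C; chars PC.
Square: 15.0433/2 → 7, 5.2349/1 → 5; chars 75.
Subsquare: 1.0433/0.0833333 → 12 → m, 0.2349/0.0416667 → 5 → f; chars mf.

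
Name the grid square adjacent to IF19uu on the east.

IF19vu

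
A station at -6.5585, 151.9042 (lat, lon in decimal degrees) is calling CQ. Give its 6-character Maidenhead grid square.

QI53wk

Add 180° to longitude and 90° to latitude: 331.9042, 83.4415.
Field: lon ⌊331.9042/20⌋ = 16 → Q; lat ⌊83.4415/10⌋ = 8 → I.
Square: lon ⌊11.9042/2⌋ = 5; lat ⌊3.4415/1⌋ = 3.
Subsquare: lon ⌊1.9042/0.0833333⌋ = 22 → w; lat ⌊0.4415/0.0416667⌋ = 10 → k.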